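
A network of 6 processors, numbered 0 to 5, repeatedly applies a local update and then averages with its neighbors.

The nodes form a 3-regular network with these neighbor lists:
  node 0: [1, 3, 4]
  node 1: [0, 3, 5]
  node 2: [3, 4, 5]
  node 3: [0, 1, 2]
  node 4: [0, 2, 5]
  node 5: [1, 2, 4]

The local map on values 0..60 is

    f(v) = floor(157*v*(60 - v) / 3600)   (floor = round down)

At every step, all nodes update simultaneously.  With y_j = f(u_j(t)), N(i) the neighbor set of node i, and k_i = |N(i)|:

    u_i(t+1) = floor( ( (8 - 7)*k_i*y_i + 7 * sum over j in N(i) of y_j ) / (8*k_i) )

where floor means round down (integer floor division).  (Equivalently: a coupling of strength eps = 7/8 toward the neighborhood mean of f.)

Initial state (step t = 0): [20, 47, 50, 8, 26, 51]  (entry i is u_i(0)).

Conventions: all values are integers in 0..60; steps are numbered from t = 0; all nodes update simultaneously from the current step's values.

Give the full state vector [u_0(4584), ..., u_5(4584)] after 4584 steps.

Answer: [37, 37, 37, 37, 37, 37]
Key observation: The state at step 4, [37, 37, 37, 37, 37, 37], reappears at step 5: the system is in a cycle of period 1 from step 4 on.  Therefore the state at step 4584 equals the state at step 4 + ((4584 - 4) mod 1) = 4, which is [37, 37, 37, 37, 37, 37].

Derivation:
t=0: [20, 47, 50, 8, 26, 51]
t=1: [28, 24, 24, 25, 26, 27]
t=2: [37, 38, 37, 37, 38, 37]
t=3: [36, 36, 36, 36, 36, 36]
t=4: [37, 37, 37, 37, 37, 37]
t=5: [37, 37, 37, 37, 37, 37]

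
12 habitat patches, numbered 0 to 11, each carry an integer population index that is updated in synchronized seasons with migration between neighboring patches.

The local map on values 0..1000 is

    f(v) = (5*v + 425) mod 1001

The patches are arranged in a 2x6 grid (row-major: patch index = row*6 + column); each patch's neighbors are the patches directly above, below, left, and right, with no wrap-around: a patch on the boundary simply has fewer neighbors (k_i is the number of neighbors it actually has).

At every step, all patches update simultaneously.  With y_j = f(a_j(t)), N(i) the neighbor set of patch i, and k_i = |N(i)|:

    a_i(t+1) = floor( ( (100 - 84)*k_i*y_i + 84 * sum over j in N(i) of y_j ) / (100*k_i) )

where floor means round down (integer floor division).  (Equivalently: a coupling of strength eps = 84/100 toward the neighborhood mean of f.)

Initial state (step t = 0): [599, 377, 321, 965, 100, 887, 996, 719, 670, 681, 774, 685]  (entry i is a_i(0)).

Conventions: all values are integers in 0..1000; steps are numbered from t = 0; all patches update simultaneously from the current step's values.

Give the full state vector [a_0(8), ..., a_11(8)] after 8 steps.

Answer: [427, 604, 568, 635, 506, 338, 587, 354, 537, 487, 356, 297]

Derivation:
t=0: [599, 377, 321, 965, 100, 887, 996, 719, 670, 681, 774, 685]
t=1: [364, 178, 375, 537, 537, 881, 245, 416, 367, 498, 774, 617]
t=2: [443, 342, 237, 386, 359, 390, 417, 422, 521, 329, 474, 550]
t=3: [371, 519, 241, 307, 460, 223, 573, 272, 343, 339, 255, 517]
t=4: [172, 476, 412, 565, 730, 392, 491, 249, 450, 521, 349, 521]
t=5: [751, 530, 559, 202, 234, 102, 540, 766, 437, 308, 61, 235]
t=6: [109, 191, 346, 566, 682, 650, 198, 264, 498, 650, 720, 795]
t=7: [488, 583, 456, 504, 397, 623, 786, 596, 585, 439, 535, 354]
t=8: [427, 604, 568, 635, 506, 338, 587, 354, 537, 487, 356, 297]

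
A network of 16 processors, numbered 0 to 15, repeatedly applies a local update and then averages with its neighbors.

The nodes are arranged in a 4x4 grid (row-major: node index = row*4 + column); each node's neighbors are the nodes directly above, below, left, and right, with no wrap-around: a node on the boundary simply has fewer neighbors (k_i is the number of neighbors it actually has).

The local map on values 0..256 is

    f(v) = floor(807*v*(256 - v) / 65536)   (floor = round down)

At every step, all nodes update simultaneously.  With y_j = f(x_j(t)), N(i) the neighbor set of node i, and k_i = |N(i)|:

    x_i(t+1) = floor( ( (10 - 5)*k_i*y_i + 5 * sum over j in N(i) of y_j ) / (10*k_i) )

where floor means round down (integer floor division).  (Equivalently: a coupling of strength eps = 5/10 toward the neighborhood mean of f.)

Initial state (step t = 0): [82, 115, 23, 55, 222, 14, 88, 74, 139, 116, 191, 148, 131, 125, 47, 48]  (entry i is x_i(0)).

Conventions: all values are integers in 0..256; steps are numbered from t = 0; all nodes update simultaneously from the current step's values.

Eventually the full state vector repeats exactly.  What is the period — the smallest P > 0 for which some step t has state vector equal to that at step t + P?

Simulating step by step:
t=0: [82, 115, 23, 55, 222, 14, 88, 74, 139, 116, 191, 148, 131, 125, 47, 48]
t=1: [160, 146, 118, 125, 115, 104, 143, 168, 182, 173, 163, 171, 200, 187, 139, 140]
t=2: [193, 195, 199, 196, 190, 193, 194, 187, 167, 175, 187, 183, 149, 164, 190, 194]
t=3: [149, 145, 142, 146, 157, 152, 149, 155, 178, 171, 159, 159, 190, 179, 158, 153]
t=4: [195, 197, 198, 196, 188, 192, 194, 193, 172, 179, 188, 190, 161, 171, 187, 191]
t=5: [148, 144, 143, 144, 157, 152, 148, 148, 174, 167, 157, 153, 182, 174, 160, 154]
t=6: [195, 197, 197, 197, 189, 193, 195, 196, 177, 183, 190, 193, 170, 177, 187, 192]
t=7: [147, 144, 143, 143, 155, 150, 146, 145, 169, 162, 154, 149, 176, 169, 158, 152]
t=8: [196, 197, 197, 198, 191, 194, 196, 197, 182, 187, 192, 195, 177, 182, 189, 193]
t=9: [145, 144, 142, 142, 152, 148, 145, 143, 162, 157, 150, 146, 168, 163, 155, 149]
t=10: [197, 197, 198, 198, 193, 195, 197, 198, 188, 191, 194, 196, 184, 187, 192, 195]
t=11: [144, 143, 141, 141, 148, 146, 143, 141, 155, 152, 147, 144, 160, 156, 150, 146]
t=12: [197, 198, 198, 199, 195, 196, 198, 198, 192, 194, 196, 197, 190, 192, 195, 196]
t=13: [143, 141, 140, 140, 146, 144, 141, 141, 150, 147, 144, 143, 152, 150, 146, 144]
t=14: [198, 198, 199, 199, 197, 198, 198, 198, 195, 196, 197, 198, 194, 195, 197, 197]
t=15: [141, 140, 139, 139, 142, 141, 141, 140, 145, 144, 142, 141, 147, 145, 143, 142]
t=16: [199, 199, 199, 199, 198, 198, 199, 199, 198, 198, 198, 199, 197, 197, 198, 198]
t=17: [139, 139, 139, 139, 140, 140, 139, 139, 141, 141, 140, 139, 142, 142, 141, 140]
t=18: [199, 199, 200, 200, 199, 199, 199, 200, 199, 199, 199, 199, 199, 199, 199, 199]
t=19: [139, 138, 137, 137, 139, 139, 138, 137, 139, 139, 139, 138, 139, 139, 139, 139]
t=20: [200, 200, 200, 200, 200, 200, 200, 200, 200, 200, 200, 200, 200, 200, 200, 200]
t=21: [137, 137, 137, 137, 137, 137, 137, 137, 137, 137, 137, 137, 137, 137, 137, 137]
t=22: [200, 200, 200, 200, 200, 200, 200, 200, 200, 200, 200, 200, 200, 200, 200, 200]

Answer: 2
Key observation: The state at step 20, [200, 200, 200, 200, 200, 200, 200, 200, 200, 200, 200, 200, 200, 200, 200, 200], reappears at step 22 — and no state repeats earlier — so the cycle the system enters has period 2.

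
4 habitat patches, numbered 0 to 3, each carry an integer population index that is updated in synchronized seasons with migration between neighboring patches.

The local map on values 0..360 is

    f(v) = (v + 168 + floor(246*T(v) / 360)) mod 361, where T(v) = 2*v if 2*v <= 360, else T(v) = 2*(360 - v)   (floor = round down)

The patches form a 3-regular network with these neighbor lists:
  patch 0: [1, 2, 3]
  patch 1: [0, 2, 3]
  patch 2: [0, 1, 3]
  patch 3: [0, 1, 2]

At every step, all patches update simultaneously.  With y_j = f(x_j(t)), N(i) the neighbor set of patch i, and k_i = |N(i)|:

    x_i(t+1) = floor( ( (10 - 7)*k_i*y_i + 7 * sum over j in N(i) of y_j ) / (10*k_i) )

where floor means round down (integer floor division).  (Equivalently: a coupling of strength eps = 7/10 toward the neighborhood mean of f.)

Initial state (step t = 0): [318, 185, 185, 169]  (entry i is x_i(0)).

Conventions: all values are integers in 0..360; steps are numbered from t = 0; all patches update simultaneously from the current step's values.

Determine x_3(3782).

Simulating step by step:
t=0: [318, 185, 185, 169]
t=1: [210, 213, 213, 212]
t=2: [220, 220, 220, 220]
t=3: [218, 218, 218, 218]
t=4: [219, 219, 219, 219]
t=5: [218, 218, 218, 218]

Answer: x_3(3782) = 219
Key observation: The state at step 3, [218, 218, 218, 218], reappears at step 5: the system is in a cycle of period 2 from step 3 on.  Therefore the state at step 3782 equals the state at step 3 + ((3782 - 3) mod 2) = 4, which is [219, 219, 219, 219].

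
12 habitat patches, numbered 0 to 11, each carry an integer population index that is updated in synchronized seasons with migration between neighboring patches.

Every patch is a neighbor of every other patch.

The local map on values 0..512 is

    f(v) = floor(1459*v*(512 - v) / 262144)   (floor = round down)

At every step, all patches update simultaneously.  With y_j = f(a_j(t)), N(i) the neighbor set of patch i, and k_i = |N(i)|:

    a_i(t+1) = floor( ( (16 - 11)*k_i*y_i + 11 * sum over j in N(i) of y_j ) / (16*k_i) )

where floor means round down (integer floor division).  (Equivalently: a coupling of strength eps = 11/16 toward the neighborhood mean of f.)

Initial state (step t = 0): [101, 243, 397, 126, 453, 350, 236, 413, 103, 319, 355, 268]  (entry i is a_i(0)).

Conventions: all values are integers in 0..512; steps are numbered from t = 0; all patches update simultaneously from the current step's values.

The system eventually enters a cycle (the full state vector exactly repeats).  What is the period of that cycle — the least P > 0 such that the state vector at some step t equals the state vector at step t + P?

Simulating step by step:
t=0: [101, 243, 397, 126, 453, 350, 236, 413, 103, 319, 355, 268]
t=1: [271, 304, 277, 281, 250, 292, 304, 270, 272, 299, 291, 304]
t=2: [359, 356, 359, 358, 359, 357, 356, 359, 359, 357, 357, 356]
t=3: [306, 307, 306, 306, 306, 306, 307, 306, 306, 306, 306, 307]
t=4: [350, 350, 350, 350, 350, 350, 350, 350, 350, 350, 350, 350]
t=5: [315, 315, 315, 315, 315, 315, 315, 315, 315, 315, 315, 315]
t=6: [345, 345, 345, 345, 345, 345, 345, 345, 345, 345, 345, 345]
t=7: [320, 320, 320, 320, 320, 320, 320, 320, 320, 320, 320, 320]
t=8: [341, 341, 341, 341, 341, 341, 341, 341, 341, 341, 341, 341]
t=9: [324, 324, 324, 324, 324, 324, 324, 324, 324, 324, 324, 324]
t=10: [339, 339, 339, 339, 339, 339, 339, 339, 339, 339, 339, 339]
t=11: [326, 326, 326, 326, 326, 326, 326, 326, 326, 326, 326, 326]
t=12: [337, 337, 337, 337, 337, 337, 337, 337, 337, 337, 337, 337]
t=13: [328, 328, 328, 328, 328, 328, 328, 328, 328, 328, 328, 328]
t=14: [335, 335, 335, 335, 335, 335, 335, 335, 335, 335, 335, 335]
t=15: [330, 330, 330, 330, 330, 330, 330, 330, 330, 330, 330, 330]
t=16: [334, 334, 334, 334, 334, 334, 334, 334, 334, 334, 334, 334]
t=17: [330, 330, 330, 330, 330, 330, 330, 330, 330, 330, 330, 330]

Answer: 2
Key observation: The state at step 15, [330, 330, 330, 330, 330, 330, 330, 330, 330, 330, 330, 330], reappears at step 17 — and no state repeats earlier — so the cycle the system enters has period 2.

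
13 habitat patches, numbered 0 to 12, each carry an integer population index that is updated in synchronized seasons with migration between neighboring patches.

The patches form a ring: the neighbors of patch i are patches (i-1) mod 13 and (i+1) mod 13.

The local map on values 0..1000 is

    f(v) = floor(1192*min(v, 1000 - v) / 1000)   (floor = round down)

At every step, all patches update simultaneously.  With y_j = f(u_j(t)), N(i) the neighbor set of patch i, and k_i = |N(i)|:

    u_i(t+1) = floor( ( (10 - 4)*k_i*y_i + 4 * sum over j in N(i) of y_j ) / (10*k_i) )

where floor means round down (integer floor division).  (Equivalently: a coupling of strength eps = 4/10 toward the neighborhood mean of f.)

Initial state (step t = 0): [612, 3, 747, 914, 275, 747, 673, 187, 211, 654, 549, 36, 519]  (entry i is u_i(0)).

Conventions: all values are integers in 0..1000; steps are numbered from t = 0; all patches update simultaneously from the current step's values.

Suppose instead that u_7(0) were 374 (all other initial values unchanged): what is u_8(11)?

Simulating step by step:
t=0: [612, 3, 747, 914, 275, 747, 673, 374, 211, 654, 549, 36, 519]
t=1: [392, 154, 201, 186, 276, 323, 382, 395, 322, 404, 413, 247, 444]
t=2: [422, 251, 224, 246, 318, 387, 444, 449, 420, 463, 450, 380, 469]
t=3: [473, 333, 278, 305, 378, 458, 516, 526, 517, 537, 522, 490, 526]
t=4: [530, 416, 350, 374, 451, 532, 567, 569, 568, 559, 568, 577, 568]
t=5: [537, 492, 438, 457, 522, 544, 523, 513, 516, 520, 514, 508, 521]
t=6: [561, 566, 539, 544, 558, 553, 565, 576, 576, 574, 579, 581, 569]
t=7: [519, 524, 541, 540, 530, 528, 518, 507, 505, 505, 501, 502, 512]
t=8: [573, 564, 551, 550, 558, 564, 574, 585, 589, 590, 593, 590, 581]
t=9: [508, 520, 532, 533, 526, 518, 506, 495, 489, 487, 486, 489, 498]
t=10: [584, 571, 559, 558, 565, 575, 585, 588, 583, 580, 579, 583, 589]
t=11: [497, 510, 522, 524, 517, 506, 495, 492, 496, 499, 500, 496, 491]

Answer: u_8(11) = 496
Key observation: This trace re-runs the system from the modified initial state.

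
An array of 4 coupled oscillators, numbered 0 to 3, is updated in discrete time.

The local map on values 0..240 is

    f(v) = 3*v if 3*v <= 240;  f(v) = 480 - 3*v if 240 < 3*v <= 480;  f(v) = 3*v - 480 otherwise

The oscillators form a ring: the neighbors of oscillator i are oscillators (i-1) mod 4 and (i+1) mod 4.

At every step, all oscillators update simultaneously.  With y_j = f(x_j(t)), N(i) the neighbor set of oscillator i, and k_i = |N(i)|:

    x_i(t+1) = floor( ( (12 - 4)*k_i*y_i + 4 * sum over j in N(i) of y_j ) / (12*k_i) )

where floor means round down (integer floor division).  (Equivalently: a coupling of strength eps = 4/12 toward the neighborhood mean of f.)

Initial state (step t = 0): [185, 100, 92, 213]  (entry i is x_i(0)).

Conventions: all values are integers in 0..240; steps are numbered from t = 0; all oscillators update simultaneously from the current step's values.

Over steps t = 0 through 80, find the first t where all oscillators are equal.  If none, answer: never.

Answer: never
Key observation: The state at step 13 reappears at step 17 — the system is in a cycle of period 4 from step 13 on.  No step 0..17 is synchronized, and the cycle repeats forever, so no step up to 80 (or ever) has all oscillators equal.

Derivation:
t=0: [185, 100, 92, 213]  (not all equal)
t=1: [106, 166, 192, 152]  (not all equal)
t=2: [115, 55, 71, 59]  (not all equal)
t=3: [147, 168, 199, 176]  (not all equal)
t=4: [38, 42, 90, 58]  (not all equal)
t=5: [126, 138, 190, 170]  (not all equal)
t=6: [84, 76, 76, 52]  (not all equal)
t=7: [216, 228, 216, 180]  (not all equal)
t=8: [156, 192, 156, 96]  (not all equal)
t=9: [56, 68, 56, 132]  (not all equal)
t=10: [160, 192, 160, 112]  (not all equal)
t=11: [40, 64, 40, 96]  (not all equal)
t=12: [144, 168, 144, 168]  (not all equal)
t=13: [40, 32, 40, 32]  (not all equal)
t=14: [112, 104, 112, 104]  (not all equal)
t=15: [152, 160, 152, 160]  (not all equal)
t=16: [16, 8, 16, 8]  (not all equal)
t=17: [40, 32, 40, 32]  (not all equal)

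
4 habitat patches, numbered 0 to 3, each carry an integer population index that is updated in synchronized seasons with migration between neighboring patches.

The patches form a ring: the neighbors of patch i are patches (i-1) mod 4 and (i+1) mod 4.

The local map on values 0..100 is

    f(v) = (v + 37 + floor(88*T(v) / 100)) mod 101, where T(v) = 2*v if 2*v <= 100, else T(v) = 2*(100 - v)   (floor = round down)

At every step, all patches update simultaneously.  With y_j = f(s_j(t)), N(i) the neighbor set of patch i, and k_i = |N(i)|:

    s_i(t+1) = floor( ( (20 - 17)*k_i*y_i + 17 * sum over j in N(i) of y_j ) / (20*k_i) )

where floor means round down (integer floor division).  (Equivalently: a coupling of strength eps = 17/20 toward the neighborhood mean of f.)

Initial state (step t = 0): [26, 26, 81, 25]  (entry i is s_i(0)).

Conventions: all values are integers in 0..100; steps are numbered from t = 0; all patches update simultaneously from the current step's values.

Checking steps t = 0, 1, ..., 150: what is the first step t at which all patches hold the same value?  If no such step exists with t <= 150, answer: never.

Answer: 5
Key observation: Synchronization is absorbing here: once all patches are equal they stay equal, and step 5 is the first all-equal step.

Derivation:
t=0: [26, 26, 81, 25]  (not all equal)
t=1: [6, 25, 12, 24]  (not all equal)
t=2: [10, 53, 13, 52]  (not all equal)
t=3: [70, 68, 71, 68]  (not all equal)
t=4: [59, 58, 59, 58]  (not all equal)
t=5: [67, 67, 67, 67]  (all equal)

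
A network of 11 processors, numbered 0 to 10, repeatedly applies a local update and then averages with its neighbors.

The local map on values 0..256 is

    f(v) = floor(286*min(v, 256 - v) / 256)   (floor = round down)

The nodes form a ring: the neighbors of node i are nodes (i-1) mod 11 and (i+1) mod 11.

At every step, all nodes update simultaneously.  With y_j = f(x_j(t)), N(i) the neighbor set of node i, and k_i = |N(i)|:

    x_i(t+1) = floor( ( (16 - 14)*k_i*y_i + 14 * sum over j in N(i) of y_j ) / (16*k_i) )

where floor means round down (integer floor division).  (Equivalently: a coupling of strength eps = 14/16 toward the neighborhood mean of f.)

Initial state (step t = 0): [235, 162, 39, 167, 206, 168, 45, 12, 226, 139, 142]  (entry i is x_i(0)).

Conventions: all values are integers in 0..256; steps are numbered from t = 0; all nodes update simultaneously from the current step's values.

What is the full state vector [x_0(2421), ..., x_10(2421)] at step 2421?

Answer: [135, 134, 134, 134, 134, 135, 135, 136, 136, 136, 135]
Key observation: The state at step 14, [135, 135, 136, 136, 135, 135, 134, 134, 134, 134, 134], reappears at step 16: the system is in a cycle of period 2 from step 14 on.  Therefore the state at step 2421 equals the state at step 14 + ((2421 - 14) mod 2) = 15, which is [135, 134, 134, 134, 134, 135, 135, 136, 136, 136, 135].

Derivation:
t=0: [235, 162, 39, 167, 206, 168, 45, 12, 226, 139, 142]
t=1: [104, 42, 94, 55, 93, 58, 54, 37, 66, 86, 82]
t=2: [74, 102, 59, 98, 67, 79, 53, 63, 69, 83, 104]
t=3: [110, 78, 105, 74, 95, 69, 76, 68, 80, 95, 90]
t=4: [97, 115, 88, 107, 82, 92, 77, 85, 90, 95, 112]
t=5: [124, 106, 120, 97, 108, 90, 96, 93, 100, 111, 109]
t=6: [121, 133, 115, 124, 106, 111, 102, 108, 113, 117, 129]
t=7: [138, 132, 136, 124, 129, 116, 120, 119, 125, 133, 133]
t=8: [136, 133, 137, 137, 134, 136, 130, 135, 135, 137, 134]
t=9: [136, 133, 134, 133, 133, 137, 135, 137, 133, 135, 133]
t=10: [136, 135, 136, 136, 134, 135, 132, 135, 133, 136, 134]
t=11: [135, 134, 134, 134, 134, 136, 135, 137, 134, 136, 134]
t=12: [135, 135, 136, 136, 135, 135, 133, 135, 133, 135, 134]
t=13: [135, 134, 134, 134, 134, 135, 135, 136, 135, 136, 135]
t=14: [135, 135, 136, 136, 135, 135, 134, 134, 134, 134, 134]
t=15: [135, 134, 134, 134, 134, 135, 135, 136, 136, 136, 135]
t=16: [135, 135, 136, 136, 135, 135, 134, 134, 134, 134, 134]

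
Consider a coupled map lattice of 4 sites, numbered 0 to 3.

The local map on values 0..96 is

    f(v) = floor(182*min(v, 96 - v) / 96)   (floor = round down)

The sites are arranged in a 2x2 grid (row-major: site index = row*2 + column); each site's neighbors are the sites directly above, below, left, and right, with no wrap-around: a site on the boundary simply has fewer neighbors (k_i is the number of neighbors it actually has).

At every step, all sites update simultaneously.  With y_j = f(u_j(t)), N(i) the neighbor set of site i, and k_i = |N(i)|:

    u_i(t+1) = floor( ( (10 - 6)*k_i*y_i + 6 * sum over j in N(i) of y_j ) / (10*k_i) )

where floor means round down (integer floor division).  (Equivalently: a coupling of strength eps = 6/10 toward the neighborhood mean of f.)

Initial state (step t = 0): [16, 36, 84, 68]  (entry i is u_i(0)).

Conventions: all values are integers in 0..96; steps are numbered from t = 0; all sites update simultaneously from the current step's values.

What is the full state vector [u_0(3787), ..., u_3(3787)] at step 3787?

Simulating step by step:
t=0: [16, 36, 84, 68]
t=1: [39, 52, 33, 48]
t=2: [72, 82, 74, 79]
t=3: [38, 33, 39, 32]
t=4: [69, 64, 68, 64]
t=5: [54, 57, 54, 57]
t=6: [77, 74, 77, 74]
t=7: [37, 39, 37, 39]
t=8: [70, 72, 70, 72]
t=9: [47, 46, 47, 46]
t=10: [88, 87, 88, 87]
t=11: [15, 16, 15, 16]
t=12: [28, 29, 28, 29]
t=13: [53, 53, 53, 53]
t=14: [81, 81, 81, 81]
t=15: [28, 28, 28, 28]
t=16: [53, 53, 53, 53]

Answer: [53, 53, 53, 53]
Key observation: The state at step 13, [53, 53, 53, 53], reappears at step 16: the system is in a cycle of period 3 from step 13 on.  Therefore the state at step 3787 equals the state at step 13 + ((3787 - 13) mod 3) = 13, which is [53, 53, 53, 53].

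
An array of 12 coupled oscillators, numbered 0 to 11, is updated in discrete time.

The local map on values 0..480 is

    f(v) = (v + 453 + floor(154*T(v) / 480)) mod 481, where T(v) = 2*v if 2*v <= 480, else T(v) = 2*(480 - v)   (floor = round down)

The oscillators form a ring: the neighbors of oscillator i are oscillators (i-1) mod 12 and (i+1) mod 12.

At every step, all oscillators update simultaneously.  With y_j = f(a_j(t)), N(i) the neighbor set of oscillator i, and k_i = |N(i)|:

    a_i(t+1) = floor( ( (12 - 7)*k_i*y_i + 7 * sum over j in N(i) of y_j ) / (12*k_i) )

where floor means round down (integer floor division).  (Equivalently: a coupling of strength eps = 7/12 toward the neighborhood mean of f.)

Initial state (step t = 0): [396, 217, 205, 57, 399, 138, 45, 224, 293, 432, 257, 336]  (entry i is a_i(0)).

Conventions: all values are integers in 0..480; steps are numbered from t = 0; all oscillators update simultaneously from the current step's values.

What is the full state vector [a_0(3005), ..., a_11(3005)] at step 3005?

Answer: [435, 435, 435, 435, 435, 435, 435, 435, 435, 435, 435, 435]
Key observation: The state at step 7, [435, 435, 435, 435, 435, 435, 435, 435, 435, 435, 435, 435], reappears at step 8: the system is in a cycle of period 1 from step 7 on.  Therefore the state at step 3005 equals the state at step 7 + ((3005 - 7) mod 1) = 7, which is [435, 435, 435, 435, 435, 435, 435, 435, 435, 435, 435, 435].

Derivation:
t=0: [396, 217, 205, 57, 399, 138, 45, 224, 293, 432, 257, 336]
t=1: [387, 349, 242, 240, 252, 218, 175, 266, 385, 401, 398, 397]
t=2: [415, 397, 377, 367, 356, 320, 313, 353, 406, 420, 422, 420]
t=3: [426, 421, 415, 411, 404, 397, 396, 407, 420, 428, 430, 429]
t=4: [431, 430, 428, 426, 424, 422, 422, 425, 429, 432, 433, 433]
t=5: [434, 433, 433, 432, 431, 431, 431, 432, 433, 434, 434, 434]
t=6: [435, 435, 434, 434, 434, 434, 434, 434, 434, 435, 435, 435]
t=7: [435, 435, 435, 435, 435, 435, 435, 435, 435, 435, 435, 435]
t=8: [435, 435, 435, 435, 435, 435, 435, 435, 435, 435, 435, 435]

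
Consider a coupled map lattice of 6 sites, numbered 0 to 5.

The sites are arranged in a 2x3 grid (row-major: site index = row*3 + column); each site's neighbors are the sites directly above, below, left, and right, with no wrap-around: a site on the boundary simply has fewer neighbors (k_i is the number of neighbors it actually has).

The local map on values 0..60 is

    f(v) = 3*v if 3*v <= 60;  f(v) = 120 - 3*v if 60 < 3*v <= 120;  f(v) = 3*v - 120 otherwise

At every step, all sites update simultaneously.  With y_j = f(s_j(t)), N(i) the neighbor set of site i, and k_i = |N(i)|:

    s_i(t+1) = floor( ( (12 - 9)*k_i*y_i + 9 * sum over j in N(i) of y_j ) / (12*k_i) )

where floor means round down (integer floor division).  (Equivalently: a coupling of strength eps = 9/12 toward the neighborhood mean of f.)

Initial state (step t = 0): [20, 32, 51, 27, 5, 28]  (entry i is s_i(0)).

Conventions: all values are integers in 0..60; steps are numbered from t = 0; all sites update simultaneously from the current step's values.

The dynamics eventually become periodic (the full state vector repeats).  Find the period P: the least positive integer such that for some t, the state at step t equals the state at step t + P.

Answer: 2
Key observation: The state at step 69, [13, 27, 41, 13, 27, 41], reappears at step 71 — and no state repeats earlier — so the cycle the system enters has period 2.

Derivation:
t=0: [20, 32, 51, 27, 5, 28]
t=1: [38, 33, 30, 37, 28, 27]
t=2: [12, 23, 30, 18, 26, 34]
t=3: [48, 39, 33, 42, 41, 31]
t=4: [9, 12, 16, 11, 9, 15]
t=5: [32, 34, 42, 28, 35, 39]
t=6: [26, 15, 9, 23, 18, 8]
t=7: [46, 42, 32, 48, 43, 36]
t=8: [15, 14, 12, 16, 12, 15]
t=9: [45, 39, 41, 42, 42, 38]
t=10: [7, 6, 4, 9, 5, 4]
t=11: [22, 16, 14, 20, 18, 13]
t=12: [54, 49, 43, 55, 50, 45]
t=13: [37, 27, 18, 38, 29, 18]
t=14: [19, 33, 48, 17, 33, 46]
t=15: [41, 30, 20, 42, 27, 21]
t=16: [14, 33, 47, 17, 33, 51]
t=17: [37, 26, 25, 36, 31, 24]
t=18: [22, 30, 45, 16, 32, 39]
t=19: [42, 30, 16, 41, 26, 15]
t=20: [13, 31, 40, 18, 30, 45]
t=21: [40, 24, 15, 39, 31, 15]
t=22: [19, 30, 46, 10, 30, 38]
t=23: [36, 33, 18, 40, 24, 19]
t=24: [10, 33, 42, 22, 31, 52]
t=25: [35, 21, 22, 34, 34, 21]
t=26: [31, 36, 56, 16, 37, 41]
t=27: [29, 24, 17, 25, 18, 22]
t=28: [43, 46, 51, 43, 50, 52]
t=29: [12, 22, 28, 16, 23, 32]
t=30: [47, 44, 38, 44, 44, 38]
t=31: [14, 12, 8, 15, 10, 8]
t=32: [40, 33, 28, 38, 33, 26]
t=33: [10, 19, 32, 9, 22, 31]
t=34: [39, 41, 37, 38, 41, 36]
t=35: [4, 4, 7, 3, 6, 7]
t=36: [10, 15, 17, 13, 15, 19]
t=37: [39, 42, 51, 37, 46, 50]
t=38: [6, 15, 21, 10, 15, 26]
t=39: [32, 41, 46, 31, 40, 48]
t=40: [17, 11, 14, 15, 13, 12]
t=41: [42, 41, 36, 45, 38, 39]
t=42: [8, 6, 5, 8, 6, 7]
t=43: [21, 18, 18, 21, 20, 17]
t=44: [55, 56, 52, 58, 55, 55]
t=45: [49, 43, 43, 47, 48, 41]
t=46: [18, 17, 6, 24, 14, 13]
t=47: [50, 41, 38, 48, 45, 32]
t=48: [17, 13, 11, 22, 16, 13]
t=49: [47, 42, 37, 50, 45, 40]
t=50: [18, 12, 4, 21, 12, 9]
t=51: [48, 34, 26, 48, 39, 24]
t=52: [21, 21, 35, 16, 23, 28]
t=53: [53, 45, 38, 52, 48, 33]
t=54: [28, 21, 15, 32, 24, 16]
t=55: [39, 46, 50, 37, 44, 46]
t=56: [10, 15, 21, 7, 14, 20]
t=57: [32, 43, 53, 32, 42, 52]
t=58: [18, 19, 26, 17, 18, 25]
t=59: [54, 51, 48, 53, 51, 47]
t=60: [37, 33, 26, 37, 31, 26]
t=61: [13, 24, 34, 15, 24, 36]
t=62: [44, 38, 27, 43, 38, 27]
t=63: [8, 15, 26, 9, 15, 26]
t=64: [33, 39, 43, 32, 39, 43]
t=65: [15, 9, 6, 15, 9, 6]
t=66: [38, 29, 21, 38, 29, 21]
t=67: [16, 32, 48, 16, 32, 48]
t=68: [39, 30, 24, 39, 30, 24]
t=69: [13, 27, 41, 13, 27, 41]
t=70: [39, 30, 16, 39, 30, 16]
t=71: [13, 27, 41, 13, 27, 41]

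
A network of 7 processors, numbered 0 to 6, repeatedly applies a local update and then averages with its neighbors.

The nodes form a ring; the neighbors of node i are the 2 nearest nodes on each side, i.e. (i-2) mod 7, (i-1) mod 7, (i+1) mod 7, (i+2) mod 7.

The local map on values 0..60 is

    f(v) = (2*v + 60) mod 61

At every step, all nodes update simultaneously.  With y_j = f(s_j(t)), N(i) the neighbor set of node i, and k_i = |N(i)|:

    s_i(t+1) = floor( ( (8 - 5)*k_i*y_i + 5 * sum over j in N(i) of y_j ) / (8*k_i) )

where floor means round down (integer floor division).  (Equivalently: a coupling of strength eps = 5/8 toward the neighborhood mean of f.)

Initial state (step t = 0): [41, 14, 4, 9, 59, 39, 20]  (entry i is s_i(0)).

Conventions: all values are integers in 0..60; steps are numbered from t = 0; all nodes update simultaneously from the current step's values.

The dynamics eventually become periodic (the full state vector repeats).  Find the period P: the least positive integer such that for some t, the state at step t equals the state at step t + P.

Simulating step by step:
t=0: [41, 14, 4, 9, 59, 39, 20]
t=1: [21, 23, 21, 22, 33, 26, 33]
t=2: [37, 37, 36, 38, 23, 33, 23]
t=3: [15, 17, 16, 16, 28, 19, 28]
t=4: [35, 35, 34, 36, 44, 40, 44]
t=5: [12, 10, 10, 12, 19, 17, 19]
t=6: [25, 23, 23, 25, 31, 31, 31]
t=7: [32, 39, 39, 32, 14, 15, 14]
t=8: [14, 13, 13, 14, 21, 19, 21]
t=9: [30, 28, 28, 30, 35, 35, 35]
t=10: [41, 48, 48, 41, 23, 23, 23]
t=11: [32, 31, 31, 32, 39, 37, 39]
t=12: [5, 3, 3, 5, 10, 10, 10]
t=13: [10, 8, 8, 10, 15, 15, 15]
t=14: [20, 18, 18, 20, 25, 25, 25]
t=15: [40, 38, 38, 40, 45, 45, 45]
t=16: [19, 17, 17, 19, 24, 24, 24]
t=17: [38, 36, 36, 38, 43, 43, 43]
t=18: [15, 13, 13, 15, 20, 20, 20]
t=19: [30, 28, 28, 30, 35, 35, 35]

Answer: 10
Key observation: The state at step 9, [30, 28, 28, 30, 35, 35, 35], reappears at step 19 — and no state repeats earlier — so the cycle the system enters has period 10.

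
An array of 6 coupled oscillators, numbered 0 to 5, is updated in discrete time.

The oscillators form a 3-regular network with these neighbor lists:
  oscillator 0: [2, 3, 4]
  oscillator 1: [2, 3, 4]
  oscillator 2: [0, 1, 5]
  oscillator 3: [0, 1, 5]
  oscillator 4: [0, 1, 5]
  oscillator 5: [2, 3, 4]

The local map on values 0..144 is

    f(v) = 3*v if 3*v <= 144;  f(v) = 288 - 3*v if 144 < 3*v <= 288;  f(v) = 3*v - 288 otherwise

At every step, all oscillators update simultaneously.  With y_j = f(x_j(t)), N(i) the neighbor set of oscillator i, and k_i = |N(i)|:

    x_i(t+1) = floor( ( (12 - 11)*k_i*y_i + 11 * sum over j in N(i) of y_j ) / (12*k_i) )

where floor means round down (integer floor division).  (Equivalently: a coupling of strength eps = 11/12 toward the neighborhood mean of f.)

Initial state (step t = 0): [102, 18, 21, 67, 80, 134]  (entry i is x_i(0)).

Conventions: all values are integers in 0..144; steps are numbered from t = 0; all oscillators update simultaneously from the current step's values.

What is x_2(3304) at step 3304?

Answer: x_2(3304) = 27
Key observation: The state at step 17, [81, 81, 81, 81, 81, 81], reappears at step 25: the system is in a cycle of period 8 from step 17 on.  Therefore the state at step 3304 equals the state at step 17 + ((3304 - 17) mod 8) = 24, which is [27, 27, 27, 27, 27, 27].

Derivation:
t=0: [102, 18, 21, 67, 80, 134]
t=1: [62, 65, 62, 64, 60, 70]
t=2: [102, 101, 91, 91, 92, 100]
t=3: [14, 14, 15, 15, 14, 13]
t=4: [43, 43, 41, 41, 41, 43]
t=5: [123, 123, 128, 128, 128, 123]
t=6: [94, 94, 82, 82, 82, 94]
t=7: [39, 39, 9, 9, 9, 39]
t=8: [34, 34, 109, 109, 109, 34]
t=9: [44, 44, 96, 96, 96, 44]
t=10: [11, 11, 121, 121, 121, 11]
t=11: [71, 71, 36, 36, 36, 71]
t=12: [105, 105, 77, 77, 77, 105]
t=13: [54, 54, 29, 29, 29, 54]
t=14: [90, 90, 122, 122, 122, 90]
t=15: [73, 73, 23, 23, 23, 73]
t=16: [69, 69, 69, 69, 69, 69]
t=17: [81, 81, 81, 81, 81, 81]
t=18: [45, 45, 45, 45, 45, 45]
t=19: [135, 135, 135, 135, 135, 135]
t=20: [117, 117, 117, 117, 117, 117]
t=21: [63, 63, 63, 63, 63, 63]
t=22: [99, 99, 99, 99, 99, 99]
t=23: [9, 9, 9, 9, 9, 9]
t=24: [27, 27, 27, 27, 27, 27]
t=25: [81, 81, 81, 81, 81, 81]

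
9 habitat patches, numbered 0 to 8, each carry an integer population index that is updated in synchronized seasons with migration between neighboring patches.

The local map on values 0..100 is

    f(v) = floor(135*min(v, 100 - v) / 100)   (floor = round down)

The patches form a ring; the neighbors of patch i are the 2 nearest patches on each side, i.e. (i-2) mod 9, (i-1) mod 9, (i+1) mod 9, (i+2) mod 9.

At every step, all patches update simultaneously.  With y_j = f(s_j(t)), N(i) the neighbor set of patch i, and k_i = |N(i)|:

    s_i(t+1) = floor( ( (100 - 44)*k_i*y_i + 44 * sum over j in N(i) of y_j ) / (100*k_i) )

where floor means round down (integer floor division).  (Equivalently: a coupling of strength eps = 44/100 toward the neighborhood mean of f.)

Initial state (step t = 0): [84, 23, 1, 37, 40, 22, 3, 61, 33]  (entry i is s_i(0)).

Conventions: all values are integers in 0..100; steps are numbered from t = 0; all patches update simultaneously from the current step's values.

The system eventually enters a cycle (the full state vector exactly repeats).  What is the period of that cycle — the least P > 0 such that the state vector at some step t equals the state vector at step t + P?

Simulating step by step:
t=0: [84, 23, 1, 37, 40, 22, 3, 61, 33]
t=1: [25, 30, 17, 40, 39, 33, 21, 39, 36]
t=2: [36, 39, 32, 47, 45, 45, 37, 45, 43]
t=3: [50, 52, 48, 58, 57, 59, 53, 57, 55]
t=4: [64, 63, 62, 57, 58, 56, 60, 59, 61]
t=5: [49, 50, 51, 56, 55, 57, 54, 54, 51]
t=6: [65, 65, 64, 60, 60, 59, 61, 62, 65]
t=7: [47, 47, 49, 52, 53, 54, 51, 50, 47]
t=8: [63, 63, 64, 63, 63, 63, 65, 65, 63]
t=9: [48, 48, 48, 48, 48, 48, 47, 47, 48]
t=10: [63, 64, 64, 64, 63, 63, 63, 63, 63]
t=11: [48, 48, 48, 48, 48, 48, 49, 49, 48]
t=12: [64, 64, 64, 64, 64, 64, 65, 65, 64]
t=13: [47, 48, 48, 48, 47, 47, 47, 47, 47]
t=14: [63, 63, 63, 63, 63, 63, 63, 63, 63]
t=15: [49, 49, 49, 49, 49, 49, 49, 49, 49]
t=16: [66, 66, 66, 66, 66, 66, 66, 66, 66]
t=17: [45, 45, 45, 45, 45, 45, 45, 45, 45]
t=18: [60, 60, 60, 60, 60, 60, 60, 60, 60]
t=19: [54, 54, 54, 54, 54, 54, 54, 54, 54]
t=20: [62, 62, 62, 62, 62, 62, 62, 62, 62]
t=21: [51, 51, 51, 51, 51, 51, 51, 51, 51]
t=22: [66, 66, 66, 66, 66, 66, 66, 66, 66]

Answer: 6
Key observation: The state at step 16, [66, 66, 66, 66, 66, 66, 66, 66, 66], reappears at step 22 — and no state repeats earlier — so the cycle the system enters has period 6.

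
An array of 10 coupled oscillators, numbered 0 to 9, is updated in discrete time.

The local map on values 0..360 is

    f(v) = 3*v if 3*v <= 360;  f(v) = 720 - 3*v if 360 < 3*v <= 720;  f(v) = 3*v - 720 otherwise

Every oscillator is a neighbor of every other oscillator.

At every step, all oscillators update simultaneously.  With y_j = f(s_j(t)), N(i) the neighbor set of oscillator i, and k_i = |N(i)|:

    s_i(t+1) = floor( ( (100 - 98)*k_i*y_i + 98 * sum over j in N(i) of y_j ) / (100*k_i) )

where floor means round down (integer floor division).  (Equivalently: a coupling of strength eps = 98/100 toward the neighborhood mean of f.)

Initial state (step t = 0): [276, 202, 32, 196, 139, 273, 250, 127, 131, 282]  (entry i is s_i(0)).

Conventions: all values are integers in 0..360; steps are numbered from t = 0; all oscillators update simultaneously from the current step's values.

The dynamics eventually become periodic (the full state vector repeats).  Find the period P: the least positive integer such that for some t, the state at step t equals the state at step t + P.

Simulating step by step:
t=0: [276, 202, 32, 196, 139, 273, 250, 127, 131, 282]
t=1: [172, 172, 173, 170, 155, 173, 179, 152, 153, 171]
t=2: [220, 220, 220, 219, 215, 220, 222, 215, 215, 220]
t=3: [64, 64, 64, 64, 63, 64, 65, 63, 63, 64]
t=4: [191, 191, 191, 191, 191, 191, 191, 191, 191, 191]
t=5: [147, 147, 147, 147, 147, 147, 147, 147, 147, 147]
t=6: [279, 279, 279, 279, 279, 279, 279, 279, 279, 279]
t=7: [117, 117, 117, 117, 117, 117, 117, 117, 117, 117]
t=8: [351, 351, 351, 351, 351, 351, 351, 351, 351, 351]
t=9: [333, 333, 333, 333, 333, 333, 333, 333, 333, 333]
t=10: [279, 279, 279, 279, 279, 279, 279, 279, 279, 279]

Answer: 4
Key observation: The state at step 6, [279, 279, 279, 279, 279, 279, 279, 279, 279, 279], reappears at step 10 — and no state repeats earlier — so the cycle the system enters has period 4.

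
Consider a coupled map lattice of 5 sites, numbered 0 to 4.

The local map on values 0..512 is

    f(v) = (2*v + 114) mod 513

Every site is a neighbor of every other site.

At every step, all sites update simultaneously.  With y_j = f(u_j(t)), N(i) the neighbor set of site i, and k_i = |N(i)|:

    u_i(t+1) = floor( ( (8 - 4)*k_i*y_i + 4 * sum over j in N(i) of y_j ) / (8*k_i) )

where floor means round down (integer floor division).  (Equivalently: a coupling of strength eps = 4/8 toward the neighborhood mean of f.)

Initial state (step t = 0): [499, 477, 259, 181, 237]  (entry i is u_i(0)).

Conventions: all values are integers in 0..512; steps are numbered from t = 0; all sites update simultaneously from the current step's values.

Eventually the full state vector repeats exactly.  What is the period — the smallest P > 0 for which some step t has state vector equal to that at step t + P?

Answer: 18
Key observation: The state at step 22, [281, 281, 281, 281, 281], reappears at step 40 — and no state repeats earlier — so the cycle the system enters has period 18.

Derivation:
t=0: [499, 477, 259, 181, 237]
t=1: [132, 115, 144, 278, 127]
t=2: [347, 335, 356, 265, 344]
t=3: [273, 264, 279, 211, 270]
t=4: [130, 123, 134, 83, 127]
t=5: [360, 355, 363, 325, 358]
t=6: [311, 307, 313, 285, 309]
t=7: [215, 212, 217, 196, 214]
t=8: [89, 87, 91, 268, 89]
t=9: [272, 271, 274, 214, 272]
t=10: [130, 130, 132, 87, 130]
t=11: [363, 363, 365, 331, 363]
t=12: [319, 319, 321, 295, 319]
t=13: [233, 233, 235, 215, 233]
t=14: [63, 63, 64, 49, 63]
t=15: [236, 236, 237, 226, 236]
t=16: [70, 70, 71, 63, 70]
t=17: [252, 252, 253, 247, 252]
t=18: [104, 104, 104, 100, 104]
t=19: [321, 321, 321, 318, 321]
t=20: [242, 242, 242, 240, 242]
t=21: [84, 84, 84, 83, 84]
t=22: [281, 281, 281, 281, 281]
t=23: [163, 163, 163, 163, 163]
t=24: [440, 440, 440, 440, 440]
t=25: [481, 481, 481, 481, 481]
t=26: [50, 50, 50, 50, 50]
t=27: [214, 214, 214, 214, 214]
t=28: [29, 29, 29, 29, 29]
t=29: [172, 172, 172, 172, 172]
t=30: [458, 458, 458, 458, 458]
t=31: [4, 4, 4, 4, 4]
t=32: [122, 122, 122, 122, 122]
t=33: [358, 358, 358, 358, 358]
t=34: [317, 317, 317, 317, 317]
t=35: [235, 235, 235, 235, 235]
t=36: [71, 71, 71, 71, 71]
t=37: [256, 256, 256, 256, 256]
t=38: [113, 113, 113, 113, 113]
t=39: [340, 340, 340, 340, 340]
t=40: [281, 281, 281, 281, 281]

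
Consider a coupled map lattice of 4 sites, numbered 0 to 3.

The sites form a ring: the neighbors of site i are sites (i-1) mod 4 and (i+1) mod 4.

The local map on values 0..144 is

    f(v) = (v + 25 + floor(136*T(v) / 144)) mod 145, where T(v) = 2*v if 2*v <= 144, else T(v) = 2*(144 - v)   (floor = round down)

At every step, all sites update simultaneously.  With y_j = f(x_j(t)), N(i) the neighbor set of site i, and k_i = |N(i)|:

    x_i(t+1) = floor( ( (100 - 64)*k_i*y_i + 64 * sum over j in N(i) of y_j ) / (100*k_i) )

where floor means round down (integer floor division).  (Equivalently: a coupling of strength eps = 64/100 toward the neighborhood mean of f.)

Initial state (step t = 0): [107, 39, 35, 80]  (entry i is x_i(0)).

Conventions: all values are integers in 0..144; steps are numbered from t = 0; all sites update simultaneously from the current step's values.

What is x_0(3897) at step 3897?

Answer: x_0(3897) = 80
Key observation: The state at step 14, [80, 80, 80, 80], reappears at step 15: the system is in a cycle of period 1 from step 14 on.  Therefore the state at step 3897 equals the state at step 14 + ((3897 - 14) mod 1) = 14, which is [80, 80, 80, 80].

Derivation:
t=0: [107, 39, 35, 80]
t=1: [89, 107, 114, 87]
t=2: [67, 59, 59, 65]
t=3: [63, 57, 55, 63]
t=4: [56, 47, 47, 54]
t=5: [31, 23, 21, 30]
t=6: [105, 96, 95, 103]
t=7: [61, 63, 64, 61]
t=8: [57, 60, 60, 58]
t=9: [47, 50, 51, 47]
t=10: [17, 22, 22, 18]
t=11: [79, 83, 84, 79]
t=12: [80, 78, 78, 79]
t=13: [80, 81, 81, 81]
t=14: [80, 80, 80, 80]
t=15: [80, 80, 80, 80]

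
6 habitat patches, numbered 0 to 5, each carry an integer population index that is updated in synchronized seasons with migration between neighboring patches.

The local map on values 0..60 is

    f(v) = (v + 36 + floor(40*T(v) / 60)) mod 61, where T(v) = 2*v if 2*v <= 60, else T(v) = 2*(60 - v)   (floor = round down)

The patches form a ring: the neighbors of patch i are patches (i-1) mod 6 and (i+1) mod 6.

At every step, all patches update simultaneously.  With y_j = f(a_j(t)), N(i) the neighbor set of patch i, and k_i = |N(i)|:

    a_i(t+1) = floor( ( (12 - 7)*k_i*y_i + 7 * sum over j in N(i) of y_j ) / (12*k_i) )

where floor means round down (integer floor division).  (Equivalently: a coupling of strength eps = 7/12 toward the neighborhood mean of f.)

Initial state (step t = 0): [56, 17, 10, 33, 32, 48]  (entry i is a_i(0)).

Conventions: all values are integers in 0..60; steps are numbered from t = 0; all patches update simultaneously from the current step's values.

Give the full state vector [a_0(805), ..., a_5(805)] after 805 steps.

Answer: [41, 41, 41, 41, 41, 41]
Key observation: The state at step 4, [41, 41, 41, 41, 41, 41], reappears at step 5: the system is in a cycle of period 1 from step 4 on.  Therefore the state at step 805 equals the state at step 4 + ((805 - 4) mod 1) = 4, which is [41, 41, 41, 41, 41, 41].

Derivation:
t=0: [56, 17, 10, 33, 32, 48]
t=1: [30, 33, 41, 48, 42, 39]
t=2: [43, 43, 41, 40, 40, 42]
t=3: [40, 40, 40, 41, 41, 40]
t=4: [41, 41, 41, 41, 41, 41]
t=5: [41, 41, 41, 41, 41, 41]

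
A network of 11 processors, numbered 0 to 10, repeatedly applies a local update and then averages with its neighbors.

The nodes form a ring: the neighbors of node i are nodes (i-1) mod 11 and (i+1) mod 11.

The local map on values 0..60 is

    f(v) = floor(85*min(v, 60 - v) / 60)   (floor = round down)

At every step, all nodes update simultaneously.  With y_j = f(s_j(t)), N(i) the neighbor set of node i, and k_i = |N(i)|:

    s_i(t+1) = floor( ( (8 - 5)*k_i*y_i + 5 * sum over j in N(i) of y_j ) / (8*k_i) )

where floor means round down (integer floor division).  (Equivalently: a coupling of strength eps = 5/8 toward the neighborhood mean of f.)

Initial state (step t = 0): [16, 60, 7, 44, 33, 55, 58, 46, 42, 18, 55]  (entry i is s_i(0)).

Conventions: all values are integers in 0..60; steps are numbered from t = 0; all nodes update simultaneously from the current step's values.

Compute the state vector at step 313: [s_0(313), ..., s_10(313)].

Answer: [33, 33, 31, 28, 26, 26, 26, 26, 26, 28, 31]
Key observation: The state at step 25, [33, 33, 31, 28, 26, 26, 26, 26, 26, 28, 31], reappears at step 33: the system is in a cycle of period 8 from step 25 on.  Therefore the state at step 313 equals the state at step 25 + ((313 - 25) mod 8) = 25, which is [33, 33, 31, 28, 26, 26, 26, 26, 26, 28, 31].

Derivation:
t=0: [16, 60, 7, 44, 33, 55, 58, 46, 42, 18, 55]
t=1: [10, 9, 10, 22, 23, 15, 8, 15, 23, 19, 17]
t=2: [16, 13, 18, 26, 28, 21, 17, 21, 26, 27, 21]
t=3: [22, 21, 26, 33, 34, 30, 27, 29, 34, 34, 29]
t=4: [33, 31, 34, 36, 38, 38, 40, 38, 37, 37, 36]
t=5: [37, 38, 36, 33, 31, 30, 29, 30, 31, 32, 34]
t=6: [32, 32, 34, 37, 40, 41, 41, 41, 40, 38, 35]
t=7: [37, 38, 35, 32, 28, 26, 26, 26, 28, 31, 35]
t=8: [32, 32, 35, 37, 38, 36, 36, 36, 38, 38, 35]
t=9: [37, 37, 35, 32, 32, 33, 34, 33, 31, 32, 35]
t=10: [32, 32, 35, 37, 38, 37, 37, 38, 39, 38, 35]
t=11: [37, 37, 35, 32, 31, 31, 31, 30, 30, 31, 35]
t=12: [32, 32, 35, 38, 40, 41, 41, 41, 41, 39, 35]
t=13: [37, 37, 35, 31, 28, 26, 26, 26, 26, 29, 34]
t=14: [33, 32, 35, 38, 38, 36, 36, 36, 37, 37, 36]
t=15: [37, 37, 35, 32, 31, 33, 34, 33, 32, 32, 34]
t=16: [33, 32, 35, 38, 39, 38, 37, 37, 38, 38, 35]
t=17: [37, 37, 35, 31, 30, 30, 31, 31, 31, 32, 34]
t=18: [33, 32, 35, 39, 41, 41, 41, 41, 40, 38, 35]
t=19: [37, 37, 34, 29, 26, 26, 26, 26, 28, 31, 34]
t=20: [33, 33, 36, 37, 37, 36, 36, 36, 38, 38, 36]
t=21: [36, 36, 34, 32, 32, 33, 34, 33, 31, 31, 34]
t=22: [34, 34, 36, 38, 38, 37, 37, 38, 40, 39, 36]
t=23: [35, 35, 33, 31, 31, 31, 31, 30, 29, 30, 33]
t=24: [35, 35, 38, 40, 41, 41, 41, 41, 41, 40, 38]
t=25: [33, 33, 31, 28, 26, 26, 26, 26, 26, 28, 31]
t=26: [38, 38, 39, 38, 36, 36, 36, 36, 36, 38, 39]
t=27: [30, 30, 30, 31, 33, 34, 34, 34, 33, 31, 30]
t=28: [42, 42, 41, 40, 38, 36, 36, 36, 38, 40, 41]
t=29: [25, 25, 26, 28, 31, 33, 34, 33, 31, 28, 26]
t=30: [35, 35, 36, 38, 39, 38, 37, 38, 39, 38, 36]
t=31: [34, 34, 33, 31, 30, 30, 31, 30, 30, 31, 33]
t=32: [36, 36, 38, 40, 41, 41, 41, 41, 41, 40, 38]
t=33: [33, 33, 31, 28, 26, 26, 26, 26, 26, 28, 31]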